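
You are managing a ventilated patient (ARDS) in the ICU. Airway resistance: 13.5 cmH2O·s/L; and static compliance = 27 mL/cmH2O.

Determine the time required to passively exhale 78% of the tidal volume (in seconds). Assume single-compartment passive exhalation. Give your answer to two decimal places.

τ = R × C = 13.5 × 27 mL/cmH2O = 13.5 × 0.027 L/cmH2O = 0.3645 s.
Exhaled fraction f = 1 − e^(−t/τ) → t = −τ·ln(1 − f) = −0.3645·ln(0.22) = 0.5519 s.

0.55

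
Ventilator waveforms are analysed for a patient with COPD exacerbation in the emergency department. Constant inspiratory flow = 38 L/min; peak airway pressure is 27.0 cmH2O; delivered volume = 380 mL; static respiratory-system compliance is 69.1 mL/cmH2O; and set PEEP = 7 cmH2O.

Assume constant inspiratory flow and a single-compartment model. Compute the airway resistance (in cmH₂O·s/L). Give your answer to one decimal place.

Flow: 38 L/min ÷ 60 = 0.6333 L/s.
Equation of motion (constant flow): PIP = Vt/C + R·V̇ + PEEP.
R·V̇ = PIP − Vt/C − PEEP = 27.0 − 380/69.1 − 7 = 27.0 − 5.499 − 7 = 14.501 cmH2O.
R = 14.501 / 0.6333 = 22.898 cmH2O·s/L.

22.9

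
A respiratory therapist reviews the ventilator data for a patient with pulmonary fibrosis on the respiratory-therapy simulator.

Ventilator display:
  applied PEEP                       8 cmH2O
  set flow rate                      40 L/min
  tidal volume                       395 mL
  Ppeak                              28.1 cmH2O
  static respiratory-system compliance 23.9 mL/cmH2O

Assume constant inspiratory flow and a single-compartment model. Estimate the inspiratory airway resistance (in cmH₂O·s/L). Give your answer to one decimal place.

5.4

Flow: 40 L/min ÷ 60 = 0.6667 L/s.
Equation of motion (constant flow): PIP = Vt/C + R·V̇ + PEEP.
R·V̇ = PIP − Vt/C − PEEP = 28.1 − 395/23.9 − 8 = 28.1 − 16.527 − 8 = 3.573 cmH2O.
R = 3.573 / 0.6667 = 5.359 cmH2O·s/L.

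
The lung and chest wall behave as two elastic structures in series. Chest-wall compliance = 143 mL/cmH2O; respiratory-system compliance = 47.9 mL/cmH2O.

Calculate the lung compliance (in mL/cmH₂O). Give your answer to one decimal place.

1/CL = 1/Crs − 1/Ccw.
1/CL = 1/47.9 − 1/143 = 0.01388.
CL = 72.046 mL/cmH2O.

72.0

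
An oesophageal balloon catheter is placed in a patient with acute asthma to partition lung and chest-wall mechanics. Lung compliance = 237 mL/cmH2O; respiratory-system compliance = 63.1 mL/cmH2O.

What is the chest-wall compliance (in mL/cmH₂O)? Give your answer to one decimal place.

1/Ccw = 1/Crs − 1/CL.
1/Ccw = 1/63.1 − 1/237 = 0.01163.
Ccw = 85.985 mL/cmH2O.

86.0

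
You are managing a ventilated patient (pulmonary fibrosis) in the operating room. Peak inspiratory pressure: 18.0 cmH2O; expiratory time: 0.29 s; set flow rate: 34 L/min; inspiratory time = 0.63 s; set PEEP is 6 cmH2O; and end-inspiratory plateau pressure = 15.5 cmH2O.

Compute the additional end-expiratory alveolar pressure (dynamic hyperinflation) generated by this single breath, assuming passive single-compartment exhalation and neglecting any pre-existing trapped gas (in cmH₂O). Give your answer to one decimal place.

1.7

Flow: 34 L/min ÷ 60 = 0.5667 L/s.
Vt = flow × Ti = 0.5667 L/s × 0.63 s × 1000 mL/L = 357.02 mL.
R = (PIP − Pplat)/V̇ = (18.0 − 15.5) / 0.5667 = 2.5/0.5667 = 4.412 cmH2O·s/L.
C = Vt/(Pplat − PEEP) = 357.02 / (15.5 − 6) = 357.02/9.5 = 37.581 mL/cmH2O.
τ = R × C = 4.412 × 0.03758 L/cmH2O = 0.1658 s.
Fraction remaining = e^(−Te/τ) = e^(−0.29/0.1658) = 0.1739; trapped volume = 357.02 × 0.1739 = 62.086 mL.
Additional alveolar pressure from trapping ≈ V_trapped / C = 62.086 / 37.581 = 1.652 cmH2O.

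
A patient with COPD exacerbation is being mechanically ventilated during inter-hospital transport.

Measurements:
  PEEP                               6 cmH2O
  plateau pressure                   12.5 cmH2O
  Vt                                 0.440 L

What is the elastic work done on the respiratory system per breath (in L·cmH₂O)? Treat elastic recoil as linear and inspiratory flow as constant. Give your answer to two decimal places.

Elastic work ≈ ½ × (Pplat − PEEP) × Vt = 0.5 × (12.5 − 6) × 0.440 L = 0.5 × 6.5 × 0.440 = 1.43 L·cmH2O.

1.43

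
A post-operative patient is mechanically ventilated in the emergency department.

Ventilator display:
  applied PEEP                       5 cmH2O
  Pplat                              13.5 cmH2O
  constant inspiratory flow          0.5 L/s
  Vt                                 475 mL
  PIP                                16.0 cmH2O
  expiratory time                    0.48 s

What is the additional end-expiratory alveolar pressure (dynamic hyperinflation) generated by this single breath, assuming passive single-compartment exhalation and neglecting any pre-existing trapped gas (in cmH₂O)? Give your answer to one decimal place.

R = (PIP − Pplat)/V̇ = (16.0 − 13.5) / 0.5 = 2.5/0.5 = 5.0 cmH2O·s/L.
C = Vt/(Pplat − PEEP) = 475.0 / (13.5 − 5) = 475.0/8.5 = 55.882 mL/cmH2O.
τ = R × C = 5.0 × 0.05588 L/cmH2O = 0.2794 s.
Fraction remaining = e^(−Te/τ) = e^(−0.48/0.2794) = 0.1794; trapped volume = 475.0 × 0.1794 = 85.215 mL.
Additional alveolar pressure from trapping ≈ V_trapped / C = 85.215 / 55.882 = 1.525 cmH2O.

1.5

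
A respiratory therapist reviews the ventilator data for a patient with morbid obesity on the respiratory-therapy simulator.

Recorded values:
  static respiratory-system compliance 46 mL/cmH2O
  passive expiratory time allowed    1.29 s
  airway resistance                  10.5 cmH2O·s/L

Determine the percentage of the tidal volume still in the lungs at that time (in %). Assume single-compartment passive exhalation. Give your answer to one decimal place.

6.9

τ = R × C = 10.5 × 46 mL/cmH2O = 10.5 × 0.046 L/cmH2O = 0.483 s.
Passive exhalation: V(t)/V₀ = e^(−t/τ) = e^(−1.29/0.483) = 0.0692.
Fraction remaining = 0.0692 → 6.92%.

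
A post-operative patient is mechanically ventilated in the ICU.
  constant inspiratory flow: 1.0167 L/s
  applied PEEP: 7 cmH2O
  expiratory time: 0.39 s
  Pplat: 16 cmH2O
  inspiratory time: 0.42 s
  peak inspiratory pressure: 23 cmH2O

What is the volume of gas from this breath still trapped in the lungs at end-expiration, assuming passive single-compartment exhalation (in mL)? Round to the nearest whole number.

Vt = flow × Ti = 1.0167 L/s × 0.42 s × 1000 mL/L = 427.01 mL.
R = (PIP − Pplat)/V̇ = (23 − 16) / 1.0167 = 7.0/1.0167 = 6.885 cmH2O·s/L.
C = Vt/(Pplat − PEEP) = 427.01 / (16 − 7) = 427.01/9.0 = 47.446 mL/cmH2O.
τ = R × C = 6.885 × 0.04745 L/cmH2O = 0.3267 s.
Fraction remaining = e^(−Te/τ) = e^(−0.39/0.3267) = 0.3031.
Trapped volume = 427.01 × 0.3031 = 129.43 mL.

129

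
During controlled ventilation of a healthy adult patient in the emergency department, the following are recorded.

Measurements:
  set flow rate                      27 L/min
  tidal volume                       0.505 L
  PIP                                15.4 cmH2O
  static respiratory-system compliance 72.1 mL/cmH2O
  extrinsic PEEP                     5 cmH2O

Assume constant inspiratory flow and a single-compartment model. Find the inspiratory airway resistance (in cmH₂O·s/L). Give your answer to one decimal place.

7.5

Flow: 27 L/min ÷ 60 = 0.45 L/s.
Equation of motion (constant flow): PIP = Vt/C + R·V̇ + PEEP.
R·V̇ = PIP − Vt/C − PEEP = 15.4 − 505/72.1 − 5 = 15.4 − 7.004 − 5 = 3.396 cmH2O.
R = 3.396 / 0.45 = 7.547 cmH2O·s/L.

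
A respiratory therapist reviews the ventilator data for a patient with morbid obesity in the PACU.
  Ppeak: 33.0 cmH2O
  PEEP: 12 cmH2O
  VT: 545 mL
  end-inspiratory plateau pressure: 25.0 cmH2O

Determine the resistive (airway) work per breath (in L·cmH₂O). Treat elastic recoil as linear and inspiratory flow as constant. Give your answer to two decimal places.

With constant inspiratory flow the resistive pressure is constant at PIP − Pplat = 33.0 − 25.0 = 8.0 cmH2O, so resistive work = 8.0 × 0.545 = 4.36 L·cmH2O.

4.36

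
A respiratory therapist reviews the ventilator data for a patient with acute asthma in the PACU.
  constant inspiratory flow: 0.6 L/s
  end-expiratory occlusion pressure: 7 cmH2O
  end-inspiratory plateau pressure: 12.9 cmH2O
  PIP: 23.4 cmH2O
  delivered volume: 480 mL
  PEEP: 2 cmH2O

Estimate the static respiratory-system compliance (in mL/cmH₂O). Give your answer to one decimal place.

End-expiratory occlusion gives total PEEP = 7 cmH2O (intrinsic PEEP = 7 − 2 = 5). Use total PEEP for the elastic gradient.
Cstat = Vt / (Pplat − PEEPtotal) = 480 / (12.9 − 7) = 480 / 5.9 = 81.356 mL/cmH2O.

81.4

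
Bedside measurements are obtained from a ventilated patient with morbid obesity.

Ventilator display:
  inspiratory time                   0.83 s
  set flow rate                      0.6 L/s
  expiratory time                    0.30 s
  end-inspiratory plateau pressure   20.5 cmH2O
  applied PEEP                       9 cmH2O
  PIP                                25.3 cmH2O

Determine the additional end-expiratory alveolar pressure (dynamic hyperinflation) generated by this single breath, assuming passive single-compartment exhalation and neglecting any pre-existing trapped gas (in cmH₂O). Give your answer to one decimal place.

4.8

Vt = flow × Ti = 0.6 L/s × 0.83 s × 1000 mL/L = 498.0 mL.
R = (PIP − Pplat)/V̇ = (25.3 − 20.5) / 0.6 = 4.8/0.6 = 8.0 cmH2O·s/L.
C = Vt/(Pplat − PEEP) = 498.0 / (20.5 − 9) = 498.0/11.5 = 43.304 mL/cmH2O.
τ = R × C = 8.0 × 0.0433 L/cmH2O = 0.3464 s.
Fraction remaining = e^(−Te/τ) = e^(−0.30/0.3464) = 0.4206; trapped volume = 498.0 × 0.4206 = 209.46 mL.
Additional alveolar pressure from trapping ≈ V_trapped / C = 209.46 / 43.304 = 4.837 cmH2O.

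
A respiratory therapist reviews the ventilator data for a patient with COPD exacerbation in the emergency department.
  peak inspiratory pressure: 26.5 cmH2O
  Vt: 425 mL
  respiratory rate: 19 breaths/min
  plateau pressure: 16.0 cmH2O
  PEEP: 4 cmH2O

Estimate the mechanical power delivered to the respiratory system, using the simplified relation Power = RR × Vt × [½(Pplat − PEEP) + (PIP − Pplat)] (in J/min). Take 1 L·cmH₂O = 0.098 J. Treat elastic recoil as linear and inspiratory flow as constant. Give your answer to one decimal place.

Per-breath work = Vt × [½(Pplat−PEEP) + (PIP−Pplat)] = 0.425 × [0.5×12.0 + 10.5] = 0.425 × 16.5 = 7.013 L·cmH2O.
Power = 19 × 7.013 = 133.25 L·cmH2O/min.
× 0.098 J/(L·cmH2O) → 13.059 J/min.

13.1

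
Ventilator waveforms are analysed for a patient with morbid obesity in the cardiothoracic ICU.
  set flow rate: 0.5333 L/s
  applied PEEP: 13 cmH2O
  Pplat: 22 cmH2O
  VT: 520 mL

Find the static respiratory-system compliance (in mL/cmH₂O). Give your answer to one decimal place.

57.8

Cstat = Vt / (Pplat − PEEP) = 520 / (22 − 13) = 520 / 9.0 = 57.778 mL/cmH2O.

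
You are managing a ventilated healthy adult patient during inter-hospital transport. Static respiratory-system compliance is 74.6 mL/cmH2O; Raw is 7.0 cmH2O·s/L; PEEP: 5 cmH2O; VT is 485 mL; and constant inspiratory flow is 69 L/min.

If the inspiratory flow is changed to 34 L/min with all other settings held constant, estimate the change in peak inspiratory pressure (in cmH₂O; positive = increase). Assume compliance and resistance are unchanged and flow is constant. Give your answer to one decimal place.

-4.1

Flow: 69 L/min ÷ 60 = 1.15 L/s.
New flow: 34 L/min ÷ 60 = 0.5667 L/s.
PIP = Vt/C + R·V̇ + PEEP (constant-flow equation of motion).
Only the resistive term changes: ΔPIP = R × ΔV̇ = 7.0 × (0.5667 − 1.15) = 7.0 × -0.5833 = -4.083 cmH2O.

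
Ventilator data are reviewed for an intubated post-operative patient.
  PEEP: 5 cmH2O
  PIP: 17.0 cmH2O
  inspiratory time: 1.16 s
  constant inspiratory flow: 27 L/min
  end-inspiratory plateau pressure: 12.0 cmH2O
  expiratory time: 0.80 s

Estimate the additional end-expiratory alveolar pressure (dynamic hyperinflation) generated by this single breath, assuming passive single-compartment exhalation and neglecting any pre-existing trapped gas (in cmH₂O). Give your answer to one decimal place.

Flow: 27 L/min ÷ 60 = 0.45 L/s.
Vt = flow × Ti = 0.45 L/s × 1.16 s × 1000 mL/L = 522.0 mL.
R = (PIP − Pplat)/V̇ = (17.0 − 12.0) / 0.45 = 5.0/0.45 = 11.111 cmH2O·s/L.
C = Vt/(Pplat − PEEP) = 522.0 / (12.0 − 5) = 522.0/7.0 = 74.571 mL/cmH2O.
τ = R × C = 11.111 × 0.07457 L/cmH2O = 0.8285 s.
Fraction remaining = e^(−Te/τ) = e^(−0.80/0.8285) = 0.3808; trapped volume = 522.0 × 0.3808 = 198.78 mL.
Additional alveolar pressure from trapping ≈ V_trapped / C = 198.78 / 74.571 = 2.666 cmH2O.

2.7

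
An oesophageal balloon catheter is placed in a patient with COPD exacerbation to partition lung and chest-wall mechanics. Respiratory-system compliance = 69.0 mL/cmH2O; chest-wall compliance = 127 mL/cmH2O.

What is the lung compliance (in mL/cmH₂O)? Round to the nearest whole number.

1/CL = 1/Crs − 1/Ccw.
1/CL = 1/69.0 − 1/127 = 0.006619.
CL = 151.08 mL/cmH2O.

151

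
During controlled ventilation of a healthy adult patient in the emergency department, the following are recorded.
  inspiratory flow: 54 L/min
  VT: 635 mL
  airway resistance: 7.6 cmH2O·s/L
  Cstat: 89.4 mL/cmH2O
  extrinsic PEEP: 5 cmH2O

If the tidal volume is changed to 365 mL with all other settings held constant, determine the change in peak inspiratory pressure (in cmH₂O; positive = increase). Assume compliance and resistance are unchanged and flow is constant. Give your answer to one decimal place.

-3.0

PIP = Vt/C + R·V̇ + PEEP (constant-flow equation of motion).
Only the elastic term changes: ΔPIP = ΔVt / C = (365 − 635) / 89.4 = -3.02 cmH2O.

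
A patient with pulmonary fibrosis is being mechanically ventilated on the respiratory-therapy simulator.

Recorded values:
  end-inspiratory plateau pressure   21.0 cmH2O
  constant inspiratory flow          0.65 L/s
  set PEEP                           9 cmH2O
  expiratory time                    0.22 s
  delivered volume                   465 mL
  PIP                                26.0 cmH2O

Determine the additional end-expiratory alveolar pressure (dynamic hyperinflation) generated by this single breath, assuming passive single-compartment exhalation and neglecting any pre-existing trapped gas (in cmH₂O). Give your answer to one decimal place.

R = (PIP − Pplat)/V̇ = (26.0 − 21.0) / 0.65 = 5.0/0.65 = 7.692 cmH2O·s/L.
C = Vt/(Pplat − PEEP) = 465.0 / (21.0 − 9) = 465.0/12.0 = 38.75 mL/cmH2O.
τ = R × C = 7.692 × 0.03875 L/cmH2O = 0.2981 s.
Fraction remaining = e^(−Te/τ) = e^(−0.22/0.2981) = 0.4781; trapped volume = 465.0 × 0.4781 = 222.32 mL.
Additional alveolar pressure from trapping ≈ V_trapped / C = 222.32 / 38.75 = 5.737 cmH2O.

5.7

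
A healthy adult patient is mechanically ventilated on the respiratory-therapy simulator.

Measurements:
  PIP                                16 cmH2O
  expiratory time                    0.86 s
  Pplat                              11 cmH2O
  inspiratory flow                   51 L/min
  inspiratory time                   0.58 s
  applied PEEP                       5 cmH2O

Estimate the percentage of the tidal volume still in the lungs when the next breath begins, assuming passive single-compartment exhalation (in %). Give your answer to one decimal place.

16.9

Flow: 51 L/min ÷ 60 = 0.85 L/s.
Vt = flow × Ti = 0.85 L/s × 0.58 s × 1000 mL/L = 493.0 mL.
R = (PIP − Pplat)/V̇ = (16 − 11) / 0.85 = 5.0/0.85 = 5.882 cmH2O·s/L.
C = Vt/(Pplat − PEEP) = 493.0 / (11 − 5) = 493.0/6.0 = 82.167 mL/cmH2O.
τ = R × C = 5.882 × 0.08217 L/cmH2O = 0.4833 s.
Fraction remaining at end-expiration = e^(−Te/τ) = e^(−0.86/0.4833) = 0.1687 → 16.87%.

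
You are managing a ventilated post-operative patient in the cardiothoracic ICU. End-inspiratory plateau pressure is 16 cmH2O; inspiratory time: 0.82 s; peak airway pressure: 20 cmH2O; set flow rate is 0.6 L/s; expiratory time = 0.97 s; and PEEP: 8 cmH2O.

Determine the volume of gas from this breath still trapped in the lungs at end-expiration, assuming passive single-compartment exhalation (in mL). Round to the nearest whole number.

46

Vt = flow × Ti = 0.6 L/s × 0.82 s × 1000 mL/L = 492.0 mL.
R = (PIP − Pplat)/V̇ = (20 − 16) / 0.6 = 4.0/0.6 = 6.667 cmH2O·s/L.
C = Vt/(Pplat − PEEP) = 492.0 / (16 − 8) = 492.0/8.0 = 61.5 mL/cmH2O.
τ = R × C = 6.667 × 0.0615 L/cmH2O = 0.41 s.
Fraction remaining = e^(−Te/τ) = e^(−0.97/0.41) = 0.09387.
Trapped volume = 492.0 × 0.09387 = 46.184 mL.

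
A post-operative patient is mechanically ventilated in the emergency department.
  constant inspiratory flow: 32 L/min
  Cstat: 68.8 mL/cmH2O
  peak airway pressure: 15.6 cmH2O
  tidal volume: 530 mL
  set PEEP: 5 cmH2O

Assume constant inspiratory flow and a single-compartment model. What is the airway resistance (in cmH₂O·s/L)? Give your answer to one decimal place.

5.4

Flow: 32 L/min ÷ 60 = 0.5333 L/s.
Equation of motion (constant flow): PIP = Vt/C + R·V̇ + PEEP.
R·V̇ = PIP − Vt/C − PEEP = 15.6 − 530/68.8 − 5 = 15.6 − 7.703 − 5 = 2.897 cmH2O.
R = 2.897 / 0.5333 = 5.432 cmH2O·s/L.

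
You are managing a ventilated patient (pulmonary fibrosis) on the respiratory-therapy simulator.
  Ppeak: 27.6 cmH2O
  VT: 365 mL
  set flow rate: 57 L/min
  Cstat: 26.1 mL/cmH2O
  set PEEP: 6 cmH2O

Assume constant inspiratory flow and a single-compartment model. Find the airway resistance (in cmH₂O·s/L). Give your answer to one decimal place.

Flow: 57 L/min ÷ 60 = 0.95 L/s.
Equation of motion (constant flow): PIP = Vt/C + R·V̇ + PEEP.
R·V̇ = PIP − Vt/C − PEEP = 27.6 − 365/26.1 − 6 = 27.6 − 13.985 − 6 = 7.615 cmH2O.
R = 7.615 / 0.95 = 8.016 cmH2O·s/L.

8.0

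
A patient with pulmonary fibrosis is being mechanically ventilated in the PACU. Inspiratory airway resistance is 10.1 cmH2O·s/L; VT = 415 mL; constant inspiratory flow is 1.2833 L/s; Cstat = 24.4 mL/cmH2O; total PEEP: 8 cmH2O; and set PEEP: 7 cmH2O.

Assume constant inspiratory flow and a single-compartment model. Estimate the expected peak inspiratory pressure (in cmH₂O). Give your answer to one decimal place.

38.0

Total PEEP = 8 cmH2O (set 7 + intrinsic 1); this is the baseline alveolar pressure.
Equation of motion (constant flow): PIP = Vt/C + R·V̇ + PEEP.
PIP = 415/24.4 + 10.1×1.2833 + 8 = 17.008 + 12.961 + 8 = 37.969 cmH2O.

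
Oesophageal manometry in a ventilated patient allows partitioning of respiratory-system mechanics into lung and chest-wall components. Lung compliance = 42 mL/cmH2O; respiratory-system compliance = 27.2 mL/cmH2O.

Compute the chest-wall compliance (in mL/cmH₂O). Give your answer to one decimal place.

1/Ccw = 1/Crs − 1/CL.
1/Ccw = 1/27.2 − 1/42 = 0.01296.
Ccw = 77.16 mL/cmH2O.

77.2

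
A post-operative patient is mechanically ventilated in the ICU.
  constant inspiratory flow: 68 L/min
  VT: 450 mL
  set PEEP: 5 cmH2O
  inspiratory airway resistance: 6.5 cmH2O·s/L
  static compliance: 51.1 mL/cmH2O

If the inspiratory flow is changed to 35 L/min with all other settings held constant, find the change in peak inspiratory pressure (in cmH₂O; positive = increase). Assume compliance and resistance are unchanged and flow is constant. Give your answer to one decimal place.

Flow: 68 L/min ÷ 60 = 1.1333 L/s.
New flow: 35 L/min ÷ 60 = 0.5833 L/s.
PIP = Vt/C + R·V̇ + PEEP (constant-flow equation of motion).
Only the resistive term changes: ΔPIP = R × ΔV̇ = 6.5 × (0.5833 − 1.1333) = 6.5 × -0.55 = -3.575 cmH2O.

-3.6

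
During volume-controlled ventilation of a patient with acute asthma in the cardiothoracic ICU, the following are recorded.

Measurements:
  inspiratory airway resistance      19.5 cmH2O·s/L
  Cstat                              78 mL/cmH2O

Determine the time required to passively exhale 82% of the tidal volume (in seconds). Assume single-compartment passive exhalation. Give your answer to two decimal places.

2.61

τ = R × C = 19.5 × 78 mL/cmH2O = 19.5 × 0.078 L/cmH2O = 1.521 s.
Exhaled fraction f = 1 − e^(−t/τ) → t = −τ·ln(1 − f) = −1.521·ln(0.18) = 2.608 s.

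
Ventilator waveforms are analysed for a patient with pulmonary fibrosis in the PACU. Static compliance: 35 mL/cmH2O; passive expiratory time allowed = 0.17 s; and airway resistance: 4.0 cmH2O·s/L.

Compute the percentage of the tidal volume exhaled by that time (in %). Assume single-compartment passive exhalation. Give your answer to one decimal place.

70.3

τ = R × C = 4.0 × 35 mL/cmH2O = 4.0 × 0.035 L/cmH2O = 0.14 s.
Passive exhalation: V(t)/V₀ = e^(−t/τ) = e^(−0.17/0.14) = 0.2969.
Fraction exhaled = 1 − 0.2969 = 0.7031 → 70.31%.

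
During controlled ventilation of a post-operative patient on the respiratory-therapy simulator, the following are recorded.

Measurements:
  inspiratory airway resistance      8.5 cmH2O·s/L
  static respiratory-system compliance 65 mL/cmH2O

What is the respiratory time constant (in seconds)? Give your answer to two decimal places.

0.55

τ = R × C = 8.5 × 65 mL/cmH2O = 8.5 × 0.065 L/cmH2O = 0.5525 s.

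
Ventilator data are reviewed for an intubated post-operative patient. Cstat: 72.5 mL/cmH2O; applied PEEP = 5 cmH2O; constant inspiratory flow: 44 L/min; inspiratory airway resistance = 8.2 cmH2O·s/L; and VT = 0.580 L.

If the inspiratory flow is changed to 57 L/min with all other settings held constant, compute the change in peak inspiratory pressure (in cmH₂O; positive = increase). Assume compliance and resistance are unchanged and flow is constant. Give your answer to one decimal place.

Flow: 44 L/min ÷ 60 = 0.7333 L/s.
New flow: 57 L/min ÷ 60 = 0.95 L/s.
PIP = Vt/C + R·V̇ + PEEP (constant-flow equation of motion).
Only the resistive term changes: ΔPIP = R × ΔV̇ = 8.2 × (0.95 − 0.7333) = 8.2 × 0.2167 = 1.777 cmH2O.

1.8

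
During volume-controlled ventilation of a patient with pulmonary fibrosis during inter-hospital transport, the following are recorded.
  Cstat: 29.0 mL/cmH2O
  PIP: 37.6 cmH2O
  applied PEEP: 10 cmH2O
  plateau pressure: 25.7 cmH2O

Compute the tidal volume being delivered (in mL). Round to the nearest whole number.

455

Vt = Cstat × (Pplat − PEEP) = 29.0 × (25.7 − 10) = 29.0 × 15.7 = 455.3 mL.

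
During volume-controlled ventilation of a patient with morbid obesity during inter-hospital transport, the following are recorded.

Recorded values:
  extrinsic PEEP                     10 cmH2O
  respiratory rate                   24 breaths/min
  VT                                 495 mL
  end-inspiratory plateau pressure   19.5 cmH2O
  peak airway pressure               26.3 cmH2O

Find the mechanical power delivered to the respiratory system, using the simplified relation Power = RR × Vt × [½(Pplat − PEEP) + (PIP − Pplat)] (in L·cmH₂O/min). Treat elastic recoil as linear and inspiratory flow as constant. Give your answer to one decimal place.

Per-breath work = Vt × [½(Pplat−PEEP) + (PIP−Pplat)] = 0.495 × [0.5×9.5 + 6.8] = 0.495 × 11.55 = 5.717 L·cmH2O.
Power = 24 × 5.717 = 137.21 L·cmH2O/min.

137.2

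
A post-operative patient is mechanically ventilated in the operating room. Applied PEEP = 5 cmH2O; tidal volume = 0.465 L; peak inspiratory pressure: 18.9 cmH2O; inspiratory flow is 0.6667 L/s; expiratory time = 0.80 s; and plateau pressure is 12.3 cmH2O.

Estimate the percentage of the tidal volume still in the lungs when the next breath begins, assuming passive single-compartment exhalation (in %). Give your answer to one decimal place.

R = (PIP − Pplat)/V̇ = (18.9 − 12.3) / 0.6667 = 6.6/0.6667 = 9.9 cmH2O·s/L.
C = Vt/(Pplat − PEEP) = 465.0 / (12.3 − 5) = 465.0/7.3 = 63.699 mL/cmH2O.
τ = R × C = 9.9 × 0.0637 L/cmH2O = 0.6306 s.
Fraction remaining at end-expiration = e^(−Te/τ) = e^(−0.80/0.6306) = 0.2812 → 28.12%.

28.1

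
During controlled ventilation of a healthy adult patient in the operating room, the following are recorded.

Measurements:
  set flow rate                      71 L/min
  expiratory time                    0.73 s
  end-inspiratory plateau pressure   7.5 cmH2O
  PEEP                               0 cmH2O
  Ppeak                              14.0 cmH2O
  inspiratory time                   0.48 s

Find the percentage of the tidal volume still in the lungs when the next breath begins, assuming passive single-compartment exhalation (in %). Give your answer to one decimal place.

17.3

Flow: 71 L/min ÷ 60 = 1.1833 L/s.
Vt = flow × Ti = 1.1833 L/s × 0.48 s × 1000 mL/L = 567.98 mL.
R = (PIP − Pplat)/V̇ = (14.0 − 7.5) / 1.1833 = 6.5/1.1833 = 5.493 cmH2O·s/L.
C = Vt/(Pplat − PEEP) = 567.98 / (7.5 − 0) = 567.98/7.5 = 75.731 mL/cmH2O.
τ = R × C = 5.493 × 0.07573 L/cmH2O = 0.416 s.
Fraction remaining at end-expiration = e^(−Te/τ) = e^(−0.73/0.416) = 0.1729 → 17.29%.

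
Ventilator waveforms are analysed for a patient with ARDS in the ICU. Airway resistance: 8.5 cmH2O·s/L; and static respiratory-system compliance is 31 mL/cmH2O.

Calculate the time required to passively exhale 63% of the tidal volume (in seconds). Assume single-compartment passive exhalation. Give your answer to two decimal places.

τ = R × C = 8.5 × 31 mL/cmH2O = 8.5 × 0.031 L/cmH2O = 0.2635 s.
Exhaled fraction f = 1 − e^(−t/τ) → t = −τ·ln(1 − f) = −0.2635·ln(0.37) = 0.262 s.

0.26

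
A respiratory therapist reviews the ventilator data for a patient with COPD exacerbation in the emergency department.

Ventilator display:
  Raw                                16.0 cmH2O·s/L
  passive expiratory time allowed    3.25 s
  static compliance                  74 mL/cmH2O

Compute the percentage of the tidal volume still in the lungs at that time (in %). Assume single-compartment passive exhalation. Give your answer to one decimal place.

τ = R × C = 16.0 × 74 mL/cmH2O = 16.0 × 0.074 L/cmH2O = 1.184 s.
Passive exhalation: V(t)/V₀ = e^(−t/τ) = e^(−3.25/1.184) = 0.06425.
Fraction remaining = 0.06425 → 6.425%.

6.4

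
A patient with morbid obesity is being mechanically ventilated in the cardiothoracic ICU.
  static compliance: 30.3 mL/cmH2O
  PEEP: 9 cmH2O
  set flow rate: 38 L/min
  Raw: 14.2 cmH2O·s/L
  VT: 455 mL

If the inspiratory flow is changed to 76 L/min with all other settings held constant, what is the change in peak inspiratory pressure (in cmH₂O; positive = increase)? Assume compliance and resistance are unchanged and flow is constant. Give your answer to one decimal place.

Flow: 38 L/min ÷ 60 = 0.6333 L/s.
New flow: 76 L/min ÷ 60 = 1.2667 L/s.
PIP = Vt/C + R·V̇ + PEEP (constant-flow equation of motion).
Only the resistive term changes: ΔPIP = R × ΔV̇ = 14.2 × (1.2667 − 0.6333) = 14.2 × 0.6334 = 8.994 cmH2O.

9.0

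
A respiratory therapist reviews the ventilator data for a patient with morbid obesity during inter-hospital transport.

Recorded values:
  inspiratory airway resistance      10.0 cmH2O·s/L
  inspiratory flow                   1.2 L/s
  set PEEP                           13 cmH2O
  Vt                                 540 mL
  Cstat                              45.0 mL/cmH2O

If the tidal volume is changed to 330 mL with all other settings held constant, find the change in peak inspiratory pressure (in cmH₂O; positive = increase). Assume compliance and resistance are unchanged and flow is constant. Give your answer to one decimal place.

-4.7

PIP = Vt/C + R·V̇ + PEEP (constant-flow equation of motion).
Only the elastic term changes: ΔPIP = ΔVt / C = (330 − 540) / 45.0 = -4.667 cmH2O.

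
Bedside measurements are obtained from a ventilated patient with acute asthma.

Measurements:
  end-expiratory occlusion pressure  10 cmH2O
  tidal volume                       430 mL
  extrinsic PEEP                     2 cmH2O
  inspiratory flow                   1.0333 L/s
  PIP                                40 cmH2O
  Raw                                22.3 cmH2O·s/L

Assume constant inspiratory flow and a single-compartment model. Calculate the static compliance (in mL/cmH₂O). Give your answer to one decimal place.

61.8

Total PEEP = 10 cmH2O (set 2 + intrinsic 8); this is the baseline alveolar pressure.
Equation of motion (constant flow): PIP = Vt/C + R·V̇ + PEEP.
Vt/C = PIP − R·V̇ − PEEP = 40 − 22.3×1.0333 − 10 = 40 − 23.043 − 10 = 6.957 cmH2O.
C = Vt / 6.957 = 430 / 6.957 = 61.808 mL/cmH2O.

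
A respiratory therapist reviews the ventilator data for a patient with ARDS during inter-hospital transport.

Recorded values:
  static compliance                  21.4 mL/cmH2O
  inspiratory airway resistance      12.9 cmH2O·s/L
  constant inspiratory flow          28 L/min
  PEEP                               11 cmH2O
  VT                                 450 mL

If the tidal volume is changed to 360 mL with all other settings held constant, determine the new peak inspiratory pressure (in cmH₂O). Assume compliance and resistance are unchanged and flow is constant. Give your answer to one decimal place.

Flow: 28 L/min ÷ 60 = 0.4667 L/s.
PIP = Vt/C + R·V̇ + PEEP (constant-flow equation of motion).
Only the elastic term changes: ΔPIP = ΔVt / C = (360 − 450) / 21.4 = -4.206 cmH2O.
Original PIP = 450/21.4 + 12.9×0.4667 + 11 = 38.048 cmH2O; new PIP = 38.048 + (-4.206) = 33.842 cmH2O.

33.8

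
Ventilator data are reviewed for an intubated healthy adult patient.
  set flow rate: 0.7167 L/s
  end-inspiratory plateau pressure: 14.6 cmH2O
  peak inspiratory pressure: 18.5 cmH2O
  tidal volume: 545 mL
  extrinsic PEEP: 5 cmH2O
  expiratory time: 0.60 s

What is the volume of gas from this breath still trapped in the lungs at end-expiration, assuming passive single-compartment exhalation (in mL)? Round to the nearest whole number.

R = (PIP − Pplat)/V̇ = (18.5 − 14.6) / 0.7167 = 3.9/0.7167 = 5.442 cmH2O·s/L.
C = Vt/(Pplat − PEEP) = 545.0 / (14.6 − 5) = 545.0/9.6 = 56.771 mL/cmH2O.
τ = R × C = 5.442 × 0.05677 L/cmH2O = 0.3089 s.
Fraction remaining = e^(−Te/τ) = e^(−0.60/0.3089) = 0.1434.
Trapped volume = 545.0 × 0.1434 = 78.153 mL.

78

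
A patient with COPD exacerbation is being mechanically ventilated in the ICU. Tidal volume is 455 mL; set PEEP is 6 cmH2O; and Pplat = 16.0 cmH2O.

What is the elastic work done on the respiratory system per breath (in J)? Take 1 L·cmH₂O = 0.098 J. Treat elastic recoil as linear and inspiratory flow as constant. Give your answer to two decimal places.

0.22

Elastic work ≈ ½ × (Pplat − PEEP) × Vt = 0.5 × (16.0 − 6) × 0.455 L = 0.5 × 10.0 × 0.455 = 2.275 L·cmH2O.
× 0.098 J/(L·cmH2O) → 0.223 J.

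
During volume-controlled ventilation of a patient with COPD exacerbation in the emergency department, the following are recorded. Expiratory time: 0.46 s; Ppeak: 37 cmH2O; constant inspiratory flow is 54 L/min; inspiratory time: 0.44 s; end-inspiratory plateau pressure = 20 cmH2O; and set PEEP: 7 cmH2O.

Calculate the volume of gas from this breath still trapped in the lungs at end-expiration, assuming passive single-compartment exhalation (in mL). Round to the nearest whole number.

178

Flow: 54 L/min ÷ 60 = 0.9 L/s.
Vt = flow × Ti = 0.9 L/s × 0.44 s × 1000 mL/L = 396.0 mL.
R = (PIP − Pplat)/V̇ = (37 − 20) / 0.9 = 17.0/0.9 = 18.889 cmH2O·s/L.
C = Vt/(Pplat − PEEP) = 396.0 / (20 − 7) = 396.0/13.0 = 30.462 mL/cmH2O.
τ = R × C = 18.889 × 0.03046 L/cmH2O = 0.5754 s.
Fraction remaining = e^(−Te/τ) = e^(−0.46/0.5754) = 0.4496.
Trapped volume = 396.0 × 0.4496 = 178.04 mL.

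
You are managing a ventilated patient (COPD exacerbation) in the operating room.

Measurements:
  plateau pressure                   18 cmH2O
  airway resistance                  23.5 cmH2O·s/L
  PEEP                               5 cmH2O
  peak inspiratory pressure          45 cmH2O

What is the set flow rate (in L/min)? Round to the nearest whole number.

69

flow = (PIP − Pplat) / Raw = (45 − 18) / 23.5 = 1.149 L/s × 60 = 68.94 L/min.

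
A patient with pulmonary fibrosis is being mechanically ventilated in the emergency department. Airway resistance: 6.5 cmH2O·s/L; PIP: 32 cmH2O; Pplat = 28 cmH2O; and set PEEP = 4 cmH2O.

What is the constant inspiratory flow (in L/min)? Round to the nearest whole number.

37

flow = (PIP − Pplat) / Raw = (32 − 28) / 6.5 = 0.6154 L/s × 60 = 36.924 L/min.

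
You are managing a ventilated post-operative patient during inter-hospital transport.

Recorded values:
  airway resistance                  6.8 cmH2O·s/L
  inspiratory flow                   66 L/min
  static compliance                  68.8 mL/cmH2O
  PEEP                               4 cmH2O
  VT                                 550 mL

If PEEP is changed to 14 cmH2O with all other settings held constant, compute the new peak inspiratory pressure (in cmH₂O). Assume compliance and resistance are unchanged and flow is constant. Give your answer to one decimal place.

29.5

Flow: 66 L/min ÷ 60 = 1.1 L/s.
PIP = Vt/C + R·V̇ + PEEP (constant-flow equation of motion).
Only the baseline term changes: ΔPIP = ΔPEEP = 14 − 4 = 10.0 cmH2O.
Original PIP = 550/68.8 + 6.8×1.1 + 4 = 19.474 cmH2O; new PIP = 19.474 + (10.0) = 29.474 cmH2O.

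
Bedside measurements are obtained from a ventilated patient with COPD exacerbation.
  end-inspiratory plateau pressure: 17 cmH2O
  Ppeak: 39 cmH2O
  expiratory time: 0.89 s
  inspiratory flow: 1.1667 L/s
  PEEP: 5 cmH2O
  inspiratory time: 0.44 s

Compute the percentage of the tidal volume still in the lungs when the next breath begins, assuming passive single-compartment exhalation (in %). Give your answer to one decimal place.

33.2

Vt = flow × Ti = 1.1667 L/s × 0.44 s × 1000 mL/L = 513.35 mL.
R = (PIP − Pplat)/V̇ = (39 − 17) / 1.1667 = 22.0/1.1667 = 18.857 cmH2O·s/L.
C = Vt/(Pplat − PEEP) = 513.35 / (17 − 5) = 513.35/12.0 = 42.779 mL/cmH2O.
τ = R × C = 18.857 × 0.04278 L/cmH2O = 0.8067 s.
Fraction remaining at end-expiration = e^(−Te/τ) = e^(−0.89/0.8067) = 0.3318 → 33.18%.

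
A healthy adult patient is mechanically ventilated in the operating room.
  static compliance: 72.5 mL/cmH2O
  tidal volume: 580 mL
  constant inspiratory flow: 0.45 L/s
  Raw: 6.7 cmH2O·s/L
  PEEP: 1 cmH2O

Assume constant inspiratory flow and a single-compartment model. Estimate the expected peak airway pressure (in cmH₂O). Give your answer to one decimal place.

Equation of motion (constant flow): PIP = Vt/C + R·V̇ + PEEP.
PIP = 580/72.5 + 6.7×0.45 + 1 = 8.0 + 3.015 + 1 = 12.015 cmH2O.

12.0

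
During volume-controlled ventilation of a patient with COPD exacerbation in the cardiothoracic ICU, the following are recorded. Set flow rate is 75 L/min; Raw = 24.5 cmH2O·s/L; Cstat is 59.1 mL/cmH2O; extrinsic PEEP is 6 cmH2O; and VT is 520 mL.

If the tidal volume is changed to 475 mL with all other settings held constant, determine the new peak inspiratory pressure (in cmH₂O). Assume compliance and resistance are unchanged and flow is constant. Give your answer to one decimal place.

44.7

Flow: 75 L/min ÷ 60 = 1.25 L/s.
PIP = Vt/C + R·V̇ + PEEP (constant-flow equation of motion).
Only the elastic term changes: ΔPIP = ΔVt / C = (475 − 520) / 59.1 = -0.7614 cmH2O.
Original PIP = 520/59.1 + 24.5×1.25 + 6 = 45.424 cmH2O; new PIP = 45.424 + (-0.7614) = 44.663 cmH2O.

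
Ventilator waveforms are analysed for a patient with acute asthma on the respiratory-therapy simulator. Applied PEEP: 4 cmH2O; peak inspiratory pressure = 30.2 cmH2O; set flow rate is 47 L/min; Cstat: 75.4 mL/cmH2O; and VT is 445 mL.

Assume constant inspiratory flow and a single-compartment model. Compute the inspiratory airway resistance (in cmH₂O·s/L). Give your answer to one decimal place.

25.9

Flow: 47 L/min ÷ 60 = 0.7833 L/s.
Equation of motion (constant flow): PIP = Vt/C + R·V̇ + PEEP.
R·V̇ = PIP − Vt/C − PEEP = 30.2 − 445/75.4 − 4 = 30.2 − 5.902 − 4 = 20.298 cmH2O.
R = 20.298 / 0.7833 = 25.913 cmH2O·s/L.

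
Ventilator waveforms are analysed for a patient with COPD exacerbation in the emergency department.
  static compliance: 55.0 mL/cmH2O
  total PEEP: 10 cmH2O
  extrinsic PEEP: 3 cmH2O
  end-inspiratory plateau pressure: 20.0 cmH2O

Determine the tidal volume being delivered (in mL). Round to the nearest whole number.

End-expiratory occlusion gives total PEEP = 10 cmH2O (intrinsic PEEP = 10 − 3 = 7). Use total PEEP for the elastic gradient.
Vt = Cstat × (Pplat − PEEPtotal) = 55.0 × (20.0 − 10) = 55.0 × 10.0 = 550.0 mL.

550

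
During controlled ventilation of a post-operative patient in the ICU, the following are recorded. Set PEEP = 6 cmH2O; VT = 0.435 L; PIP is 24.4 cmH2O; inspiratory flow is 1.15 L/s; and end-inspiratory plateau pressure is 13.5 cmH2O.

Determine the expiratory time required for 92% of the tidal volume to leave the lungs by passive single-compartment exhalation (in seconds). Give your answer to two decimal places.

R = (PIP − Pplat)/V̇ = (24.4 − 13.5) / 1.15 = 10.9/1.15 = 9.478 cmH2O·s/L.
C = Vt/(Pplat − PEEP) = 435.0 / (13.5 − 6) = 435.0/7.5 = 58.0 mL/cmH2O.
τ = R × C = 9.478 × 0.058 L/cmH2O = 0.5497 s.
t = −τ·ln(1 − 0.92) = −0.5497·ln(0.08) = 1.388 s.

1.39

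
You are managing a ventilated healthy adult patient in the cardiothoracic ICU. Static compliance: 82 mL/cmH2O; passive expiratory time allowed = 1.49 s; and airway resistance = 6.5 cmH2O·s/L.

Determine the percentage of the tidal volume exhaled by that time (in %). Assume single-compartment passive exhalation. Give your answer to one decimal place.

93.9

τ = R × C = 6.5 × 82 mL/cmH2O = 6.5 × 0.082 L/cmH2O = 0.533 s.
Passive exhalation: V(t)/V₀ = e^(−t/τ) = e^(−1.49/0.533) = 0.06108.
Fraction exhaled = 1 − 0.06108 = 0.9389 → 93.89%.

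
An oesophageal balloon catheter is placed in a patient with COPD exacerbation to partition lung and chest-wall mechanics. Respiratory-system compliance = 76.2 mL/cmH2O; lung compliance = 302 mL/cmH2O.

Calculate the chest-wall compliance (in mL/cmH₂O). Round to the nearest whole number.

1/Ccw = 1/Crs − 1/CL.
1/Ccw = 1/76.2 − 1/302 = 0.009812.
Ccw = 101.92 mL/cmH2O.

102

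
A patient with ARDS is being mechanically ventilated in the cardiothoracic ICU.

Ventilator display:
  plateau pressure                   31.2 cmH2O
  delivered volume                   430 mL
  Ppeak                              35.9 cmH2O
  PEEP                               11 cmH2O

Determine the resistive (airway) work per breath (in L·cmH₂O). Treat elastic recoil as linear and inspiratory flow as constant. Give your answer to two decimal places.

2.02

With constant inspiratory flow the resistive pressure is constant at PIP − Pplat = 35.9 − 31.2 = 4.7 cmH2O, so resistive work = 4.7 × 0.430 = 2.021 L·cmH2O.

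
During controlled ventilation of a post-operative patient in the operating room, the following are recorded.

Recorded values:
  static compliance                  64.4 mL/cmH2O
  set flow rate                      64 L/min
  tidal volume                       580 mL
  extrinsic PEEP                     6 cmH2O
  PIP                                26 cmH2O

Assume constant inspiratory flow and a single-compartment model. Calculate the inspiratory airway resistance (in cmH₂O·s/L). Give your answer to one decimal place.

Flow: 64 L/min ÷ 60 = 1.0667 L/s.
Equation of motion (constant flow): PIP = Vt/C + R·V̇ + PEEP.
R·V̇ = PIP − Vt/C − PEEP = 26 − 580/64.4 − 6 = 26 − 9.006 − 6 = 10.994 cmH2O.
R = 10.994 / 1.0667 = 10.307 cmH2O·s/L.

10.3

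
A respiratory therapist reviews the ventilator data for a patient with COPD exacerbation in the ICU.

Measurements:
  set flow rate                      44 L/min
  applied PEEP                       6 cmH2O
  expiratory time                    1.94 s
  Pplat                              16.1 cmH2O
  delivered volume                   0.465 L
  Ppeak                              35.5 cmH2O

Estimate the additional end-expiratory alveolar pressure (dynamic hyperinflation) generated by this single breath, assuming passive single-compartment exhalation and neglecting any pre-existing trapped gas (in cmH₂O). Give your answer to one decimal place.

Flow: 44 L/min ÷ 60 = 0.7333 L/s.
R = (PIP − Pplat)/V̇ = (35.5 − 16.1) / 0.7333 = 19.4/0.7333 = 26.456 cmH2O·s/L.
C = Vt/(Pplat − PEEP) = 465.0 / (16.1 − 6) = 465.0/10.1 = 46.04 mL/cmH2O.
τ = R × C = 26.456 × 0.04604 L/cmH2O = 1.218 s.
Fraction remaining = e^(−Te/τ) = e^(−1.94/1.218) = 0.2034; trapped volume = 465.0 × 0.2034 = 94.581 mL.
Additional alveolar pressure from trapping ≈ V_trapped / C = 94.581 / 46.04 = 2.054 cmH2O.

2.1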